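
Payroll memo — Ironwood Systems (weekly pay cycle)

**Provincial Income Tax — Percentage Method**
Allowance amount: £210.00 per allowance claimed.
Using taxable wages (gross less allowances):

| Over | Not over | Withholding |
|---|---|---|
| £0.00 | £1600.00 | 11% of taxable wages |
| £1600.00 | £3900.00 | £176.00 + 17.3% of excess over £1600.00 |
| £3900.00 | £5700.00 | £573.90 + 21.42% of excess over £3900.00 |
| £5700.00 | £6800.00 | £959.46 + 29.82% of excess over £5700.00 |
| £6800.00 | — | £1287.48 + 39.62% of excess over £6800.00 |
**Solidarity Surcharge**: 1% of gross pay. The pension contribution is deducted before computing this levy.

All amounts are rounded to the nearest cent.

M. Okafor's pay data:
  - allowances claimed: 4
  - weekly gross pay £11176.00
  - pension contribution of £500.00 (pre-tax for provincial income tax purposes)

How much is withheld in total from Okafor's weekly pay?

Provincial Income Tax: taxable = £11176.00 − £500.00 − 4×£210.00 = £9836.00
  £1287.48 + 39.62% × (£9836.00 − £6800.00) = £1287.48 + 39.62% × £3036.00 = £2490.34
Solidarity Surcharge: 1% × £10676.00 = £106.76
Total: £2490.34 + £106.76 = £2597.10

£2597.10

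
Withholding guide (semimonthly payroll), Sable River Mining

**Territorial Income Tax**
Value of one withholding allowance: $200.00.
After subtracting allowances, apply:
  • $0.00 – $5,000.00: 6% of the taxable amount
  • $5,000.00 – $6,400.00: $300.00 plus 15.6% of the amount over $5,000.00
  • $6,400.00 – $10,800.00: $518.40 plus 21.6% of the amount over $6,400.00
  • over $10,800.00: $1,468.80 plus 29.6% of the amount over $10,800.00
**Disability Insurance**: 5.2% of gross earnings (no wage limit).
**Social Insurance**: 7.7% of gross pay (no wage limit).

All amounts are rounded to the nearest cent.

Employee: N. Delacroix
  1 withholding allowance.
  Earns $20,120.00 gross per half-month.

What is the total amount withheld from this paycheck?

Territorial Income Tax: taxable = $20,120.00 − 1×$200.00 = $19,920.00
  $1,468.80 + 29.6% × ($19,920.00 − $10,800.00) = $1,468.80 + 29.6% × $9,120.00 = $4,168.32
Disability Insurance: 5.2% × $20,120.00 = $1,046.24
Social Insurance: 7.7% × $20,120.00 = $1,549.24
Total: $4,168.32 + $1,046.24 + $1,549.24 = $6,763.80

$6,763.80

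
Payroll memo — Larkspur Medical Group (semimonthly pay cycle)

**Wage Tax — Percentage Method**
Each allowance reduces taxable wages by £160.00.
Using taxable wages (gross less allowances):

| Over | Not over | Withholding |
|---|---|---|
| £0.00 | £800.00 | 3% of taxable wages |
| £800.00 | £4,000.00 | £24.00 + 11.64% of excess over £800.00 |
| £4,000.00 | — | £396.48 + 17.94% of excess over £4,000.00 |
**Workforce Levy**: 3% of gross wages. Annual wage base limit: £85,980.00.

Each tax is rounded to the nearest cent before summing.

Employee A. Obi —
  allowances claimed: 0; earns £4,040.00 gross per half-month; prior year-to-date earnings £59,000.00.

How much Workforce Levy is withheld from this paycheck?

£121.20

Workforce Levy: 3% × £4,040.00 = £121.20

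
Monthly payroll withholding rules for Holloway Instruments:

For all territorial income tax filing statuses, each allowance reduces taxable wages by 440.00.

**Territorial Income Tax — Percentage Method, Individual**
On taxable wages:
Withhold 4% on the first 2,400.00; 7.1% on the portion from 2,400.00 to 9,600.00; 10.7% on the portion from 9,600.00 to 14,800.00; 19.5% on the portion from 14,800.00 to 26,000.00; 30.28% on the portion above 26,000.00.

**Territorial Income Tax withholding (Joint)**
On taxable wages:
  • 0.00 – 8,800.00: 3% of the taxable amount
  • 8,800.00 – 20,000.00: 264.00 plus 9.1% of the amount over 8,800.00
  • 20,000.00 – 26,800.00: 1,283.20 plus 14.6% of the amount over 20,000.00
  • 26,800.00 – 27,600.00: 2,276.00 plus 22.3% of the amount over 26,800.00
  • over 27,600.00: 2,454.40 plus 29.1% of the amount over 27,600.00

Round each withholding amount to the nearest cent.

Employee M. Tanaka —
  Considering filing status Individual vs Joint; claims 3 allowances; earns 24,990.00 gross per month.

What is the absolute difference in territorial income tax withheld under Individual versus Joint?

Territorial Income Tax (Individual): taxable = 24,990.00 − 3×440.00 = 23,670.00
  1,163.60 + 19.5% × (23,670.00 − 14,800.00) = 1,163.60 + 19.5% × 8,870.00 = 2,893.25
Territorial Income Tax (Joint): taxable = 24,990.00 − 3×440.00 = 23,670.00
  1,283.20 + 14.6% × (23,670.00 − 20,000.00) = 1,283.20 + 14.6% × 3,670.00 = 1,819.02
Difference: |2,893.25 − 1,819.02| = 1,074.23 (higher under Individual)

1,074.23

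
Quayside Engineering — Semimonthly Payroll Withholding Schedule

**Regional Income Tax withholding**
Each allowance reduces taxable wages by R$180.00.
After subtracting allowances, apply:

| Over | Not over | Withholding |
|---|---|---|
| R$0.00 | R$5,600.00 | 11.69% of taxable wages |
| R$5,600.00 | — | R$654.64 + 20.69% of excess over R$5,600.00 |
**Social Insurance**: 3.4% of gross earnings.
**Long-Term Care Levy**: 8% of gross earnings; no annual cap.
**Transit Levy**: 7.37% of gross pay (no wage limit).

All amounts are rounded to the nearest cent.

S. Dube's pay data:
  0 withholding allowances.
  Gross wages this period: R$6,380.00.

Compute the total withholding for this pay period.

R$2,013.55

Regional Income Tax: taxable = R$6,380.00
  R$654.64 + 20.69% × (R$6,380.00 − R$5,600.00) = R$654.64 + 20.69% × R$780.00 = R$816.02
Social Insurance: 3.4% × R$6,380.00 = R$216.92
Long-Term Care Levy: 8% × R$6,380.00 = R$510.40
Transit Levy: 7.37% × R$6,380.00 = R$470.21
Total: R$816.02 + R$216.92 + R$510.40 + R$470.21 = R$2,013.55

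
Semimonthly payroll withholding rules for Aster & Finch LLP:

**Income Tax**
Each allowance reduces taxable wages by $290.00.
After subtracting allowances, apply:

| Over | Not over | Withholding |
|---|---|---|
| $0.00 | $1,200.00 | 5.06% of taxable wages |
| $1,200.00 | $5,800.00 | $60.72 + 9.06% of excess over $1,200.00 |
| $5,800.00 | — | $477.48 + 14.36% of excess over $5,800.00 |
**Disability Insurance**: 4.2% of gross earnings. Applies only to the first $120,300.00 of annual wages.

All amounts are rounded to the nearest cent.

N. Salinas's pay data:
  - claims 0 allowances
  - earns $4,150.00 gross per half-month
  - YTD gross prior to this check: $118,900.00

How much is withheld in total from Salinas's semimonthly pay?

Income Tax: taxable = $4,150.00
  $60.72 + 9.06% × ($4,150.00 − $1,200.00) = $60.72 + 9.06% × $2,950.00 = $327.99
Disability Insurance: cap $120,300.00 − YTD $118,900.00 = $1,400.00 subject; 4.2% × $1,400.00 = $58.80
Total: $327.99 + $58.80 = $386.79

$386.79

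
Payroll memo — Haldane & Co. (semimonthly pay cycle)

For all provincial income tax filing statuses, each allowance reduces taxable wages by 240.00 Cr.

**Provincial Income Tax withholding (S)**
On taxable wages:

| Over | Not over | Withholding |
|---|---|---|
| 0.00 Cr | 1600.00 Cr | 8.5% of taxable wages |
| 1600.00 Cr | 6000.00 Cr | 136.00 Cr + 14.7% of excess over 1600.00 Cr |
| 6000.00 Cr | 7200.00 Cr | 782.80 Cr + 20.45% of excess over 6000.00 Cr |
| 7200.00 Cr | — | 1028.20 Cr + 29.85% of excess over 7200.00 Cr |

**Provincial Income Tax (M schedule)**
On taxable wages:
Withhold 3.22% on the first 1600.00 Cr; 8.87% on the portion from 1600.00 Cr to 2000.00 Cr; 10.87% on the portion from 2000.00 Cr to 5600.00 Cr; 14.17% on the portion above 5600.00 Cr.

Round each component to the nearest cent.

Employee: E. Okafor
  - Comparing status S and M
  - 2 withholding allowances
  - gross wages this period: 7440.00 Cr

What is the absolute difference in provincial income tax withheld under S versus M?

Provincial Income Tax (S): taxable = 7440.00 Cr − 2×240.00 Cr = 6960.00 Cr
  782.80 Cr + 20.45% × (6960.00 Cr − 6000.00 Cr) = 782.80 Cr + 20.45% × 960.00 Cr = 979.12 Cr
Provincial Income Tax (M): taxable = 7440.00 Cr − 2×240.00 Cr = 6960.00 Cr
  478.32 Cr + 14.17% × (6960.00 Cr − 5600.00 Cr) = 478.32 Cr + 14.17% × 1360.00 Cr = 671.03 Cr
Difference: |979.12 Cr − 671.03 Cr| = 308.09 Cr (higher under S)

308.09 Cr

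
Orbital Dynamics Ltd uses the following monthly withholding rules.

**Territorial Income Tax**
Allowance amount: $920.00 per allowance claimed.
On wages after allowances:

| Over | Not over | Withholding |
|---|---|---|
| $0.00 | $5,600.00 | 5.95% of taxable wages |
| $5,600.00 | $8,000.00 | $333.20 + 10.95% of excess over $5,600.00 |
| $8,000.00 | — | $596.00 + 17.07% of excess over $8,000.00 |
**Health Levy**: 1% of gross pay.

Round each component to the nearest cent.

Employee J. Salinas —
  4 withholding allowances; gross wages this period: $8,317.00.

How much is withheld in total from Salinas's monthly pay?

$359.07

Territorial Income Tax: taxable = $8,317.00 − 4×$920.00 = $4,637.00
  5.95% × $4,637.00 = $275.90
Health Levy: 1% × $8,317.00 = $83.17
Total: $275.90 + $83.17 = $359.07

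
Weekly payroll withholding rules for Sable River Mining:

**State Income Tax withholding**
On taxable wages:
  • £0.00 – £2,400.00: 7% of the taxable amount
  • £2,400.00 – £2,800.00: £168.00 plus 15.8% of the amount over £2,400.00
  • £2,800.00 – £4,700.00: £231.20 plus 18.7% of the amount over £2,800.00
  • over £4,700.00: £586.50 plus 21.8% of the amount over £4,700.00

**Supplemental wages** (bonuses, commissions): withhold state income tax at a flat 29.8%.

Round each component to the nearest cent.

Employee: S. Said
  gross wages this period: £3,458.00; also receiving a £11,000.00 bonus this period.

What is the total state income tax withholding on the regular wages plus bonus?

£3,632.25

State Income Tax: taxable = £3,458.00
  £231.20 + 18.7% × (£3,458.00 − £2,800.00) = £231.20 + 18.7% × £658.00 = £354.25
Supplemental (29.8% flat on bonus): 29.8% × £11,000.00 = £3,278.00
Total state income tax: £354.25 + £3,278.00 = £3,632.25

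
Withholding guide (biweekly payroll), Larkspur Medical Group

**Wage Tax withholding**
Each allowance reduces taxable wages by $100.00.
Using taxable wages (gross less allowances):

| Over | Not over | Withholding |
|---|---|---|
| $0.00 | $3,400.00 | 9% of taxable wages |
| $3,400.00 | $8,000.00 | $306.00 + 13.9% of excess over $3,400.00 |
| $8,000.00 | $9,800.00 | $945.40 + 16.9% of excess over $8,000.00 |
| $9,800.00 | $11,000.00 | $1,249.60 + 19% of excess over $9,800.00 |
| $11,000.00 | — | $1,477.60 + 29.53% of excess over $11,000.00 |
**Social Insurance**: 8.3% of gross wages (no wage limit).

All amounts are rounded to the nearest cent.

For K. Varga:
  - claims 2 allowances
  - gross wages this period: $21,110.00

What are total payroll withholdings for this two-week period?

$6,156.15

Wage Tax: taxable = $21,110.00 − 2×$100.00 = $20,910.00
  $1,477.60 + 29.53% × ($20,910.00 − $11,000.00) = $1,477.60 + 29.53% × $9,910.00 = $4,404.02
Social Insurance: 8.3% × $21,110.00 = $1,752.13
Total: $4,404.02 + $1,752.13 = $6,156.15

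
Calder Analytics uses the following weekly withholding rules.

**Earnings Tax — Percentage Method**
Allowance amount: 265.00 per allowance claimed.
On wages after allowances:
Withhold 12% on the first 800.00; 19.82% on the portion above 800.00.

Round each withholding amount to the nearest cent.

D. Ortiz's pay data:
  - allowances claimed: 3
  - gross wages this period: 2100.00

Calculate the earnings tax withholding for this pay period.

Earnings Tax: taxable = 2100.00 − 3×265.00 = 1305.00
  96.00 + 19.82% × (1305.00 − 800.00) = 96.00 + 19.82% × 505.00 = 196.09

196.09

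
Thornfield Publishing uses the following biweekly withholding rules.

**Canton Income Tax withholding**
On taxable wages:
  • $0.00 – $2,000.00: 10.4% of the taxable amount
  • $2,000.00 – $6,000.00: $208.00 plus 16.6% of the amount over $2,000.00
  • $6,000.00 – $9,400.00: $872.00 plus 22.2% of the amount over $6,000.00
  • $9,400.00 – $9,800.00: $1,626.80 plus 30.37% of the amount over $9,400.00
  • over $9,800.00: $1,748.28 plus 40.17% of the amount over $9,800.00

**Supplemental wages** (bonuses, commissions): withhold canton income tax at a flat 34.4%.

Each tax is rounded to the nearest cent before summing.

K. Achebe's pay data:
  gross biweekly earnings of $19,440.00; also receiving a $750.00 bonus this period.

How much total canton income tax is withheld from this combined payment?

$5,878.67

Canton Income Tax: taxable = $19,440.00
  $1,748.28 + 40.17% × ($19,440.00 − $9,800.00) = $1,748.28 + 40.17% × $9,640.00 = $5,620.67
Supplemental (34.4% flat on bonus): 34.4% × $750.00 = $258.00
Total canton income tax: $5,620.67 + $258.00 = $5,878.67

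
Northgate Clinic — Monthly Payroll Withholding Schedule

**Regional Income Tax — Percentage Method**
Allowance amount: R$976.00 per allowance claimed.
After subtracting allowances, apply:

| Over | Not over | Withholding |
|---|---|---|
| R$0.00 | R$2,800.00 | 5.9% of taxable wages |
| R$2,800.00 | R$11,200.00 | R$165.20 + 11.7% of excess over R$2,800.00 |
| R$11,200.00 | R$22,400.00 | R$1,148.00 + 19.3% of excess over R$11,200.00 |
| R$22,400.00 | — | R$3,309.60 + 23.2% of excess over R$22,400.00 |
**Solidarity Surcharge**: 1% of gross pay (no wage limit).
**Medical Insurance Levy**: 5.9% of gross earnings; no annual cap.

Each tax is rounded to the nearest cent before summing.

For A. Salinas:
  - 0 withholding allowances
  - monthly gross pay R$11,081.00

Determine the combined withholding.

Regional Income Tax: taxable = R$11,081.00
  R$165.20 + 11.7% × (R$11,081.00 − R$2,800.00) = R$165.20 + 11.7% × R$8,281.00 = R$1,134.08
Solidarity Surcharge: 1% × R$11,081.00 = R$110.81
Medical Insurance Levy: 5.9% × R$11,081.00 = R$653.78
Total: R$1,134.08 + R$110.81 + R$653.78 = R$1,898.67

R$1,898.67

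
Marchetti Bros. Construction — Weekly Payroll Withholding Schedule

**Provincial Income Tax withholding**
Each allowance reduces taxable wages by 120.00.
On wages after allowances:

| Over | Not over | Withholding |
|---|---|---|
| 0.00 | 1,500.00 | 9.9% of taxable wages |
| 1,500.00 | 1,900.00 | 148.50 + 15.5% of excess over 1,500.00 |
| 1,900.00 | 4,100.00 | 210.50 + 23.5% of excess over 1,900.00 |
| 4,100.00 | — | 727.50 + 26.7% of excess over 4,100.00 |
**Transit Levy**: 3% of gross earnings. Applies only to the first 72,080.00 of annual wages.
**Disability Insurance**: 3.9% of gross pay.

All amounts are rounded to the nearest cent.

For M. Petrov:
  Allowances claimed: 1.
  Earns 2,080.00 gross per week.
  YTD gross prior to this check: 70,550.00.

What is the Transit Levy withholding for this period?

Transit Levy: cap 72,080.00 − YTD 70,550.00 = 1,530.00 subject; 3% × 1,530.00 = 45.90

45.90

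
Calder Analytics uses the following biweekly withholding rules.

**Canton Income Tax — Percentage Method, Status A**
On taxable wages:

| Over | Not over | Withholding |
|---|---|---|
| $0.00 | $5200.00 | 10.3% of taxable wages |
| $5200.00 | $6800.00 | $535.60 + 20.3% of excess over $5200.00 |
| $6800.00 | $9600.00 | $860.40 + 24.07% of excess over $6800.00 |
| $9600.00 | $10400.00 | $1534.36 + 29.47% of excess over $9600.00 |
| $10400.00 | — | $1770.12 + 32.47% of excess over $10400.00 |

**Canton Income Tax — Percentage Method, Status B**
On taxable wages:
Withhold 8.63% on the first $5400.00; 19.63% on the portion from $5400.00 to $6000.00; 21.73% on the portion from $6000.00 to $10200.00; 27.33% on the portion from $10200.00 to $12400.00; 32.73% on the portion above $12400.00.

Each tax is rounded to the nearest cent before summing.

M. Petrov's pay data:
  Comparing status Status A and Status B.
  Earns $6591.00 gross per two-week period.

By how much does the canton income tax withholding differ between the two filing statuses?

$105.75

Canton Income Tax (Status A): taxable = $6591.00
  $535.60 + 20.3% × ($6591.00 − $5200.00) = $535.60 + 20.3% × $1391.00 = $817.97
Canton Income Tax (Status B): taxable = $6591.00
  $583.80 + 21.73% × ($6591.00 − $6000.00) = $583.80 + 21.73% × $591.00 = $712.22
Difference: |$817.97 − $712.22| = $105.75 (higher under Status A)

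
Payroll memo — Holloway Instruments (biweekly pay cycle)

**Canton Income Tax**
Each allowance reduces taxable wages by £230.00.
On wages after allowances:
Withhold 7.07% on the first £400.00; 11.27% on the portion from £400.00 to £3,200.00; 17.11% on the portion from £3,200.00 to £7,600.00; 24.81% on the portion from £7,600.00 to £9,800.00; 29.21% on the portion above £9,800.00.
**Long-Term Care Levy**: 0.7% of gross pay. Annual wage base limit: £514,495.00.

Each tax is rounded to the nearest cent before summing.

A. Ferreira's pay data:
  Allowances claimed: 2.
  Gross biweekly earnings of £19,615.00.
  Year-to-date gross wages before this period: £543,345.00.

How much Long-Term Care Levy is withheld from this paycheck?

£0.00

Long-Term Care Levy: YTD £543,345.00 ≥ cap £514,495.00 → £0.00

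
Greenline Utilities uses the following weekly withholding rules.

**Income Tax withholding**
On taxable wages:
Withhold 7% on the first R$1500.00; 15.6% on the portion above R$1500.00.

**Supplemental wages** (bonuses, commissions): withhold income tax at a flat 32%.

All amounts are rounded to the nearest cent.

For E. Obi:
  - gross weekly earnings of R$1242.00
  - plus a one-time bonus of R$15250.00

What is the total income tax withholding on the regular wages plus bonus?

R$4966.94

Income Tax: taxable = R$1242.00
  7% × R$1242.00 = R$86.94
Supplemental (32% flat on bonus): 32% × R$15250.00 = R$4880.00
Total income tax: R$86.94 + R$4880.00 = R$4966.94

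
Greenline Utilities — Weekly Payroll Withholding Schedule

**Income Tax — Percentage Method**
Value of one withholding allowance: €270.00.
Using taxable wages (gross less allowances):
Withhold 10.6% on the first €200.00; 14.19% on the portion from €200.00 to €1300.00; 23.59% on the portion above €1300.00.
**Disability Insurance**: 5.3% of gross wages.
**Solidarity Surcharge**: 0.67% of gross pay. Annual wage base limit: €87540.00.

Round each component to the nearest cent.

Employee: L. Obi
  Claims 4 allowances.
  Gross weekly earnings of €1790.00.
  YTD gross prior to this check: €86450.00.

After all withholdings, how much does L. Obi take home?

€1594.26

Income Tax: taxable = €1790.00 − 4×€270.00 = €710.00
  €21.20 + 14.19% × (€710.00 − €200.00) = €21.20 + 14.19% × €510.00 = €93.57
Disability Insurance: 5.3% × €1790.00 = €94.87
Solidarity Surcharge: cap €87540.00 − YTD €86450.00 = €1090.00 subject; 0.67% × €1090.00 = €7.30
Total withheld: €93.57 + €94.87 + €7.30 = €195.74
Net pay: €1790.00 − €195.74 = €1594.26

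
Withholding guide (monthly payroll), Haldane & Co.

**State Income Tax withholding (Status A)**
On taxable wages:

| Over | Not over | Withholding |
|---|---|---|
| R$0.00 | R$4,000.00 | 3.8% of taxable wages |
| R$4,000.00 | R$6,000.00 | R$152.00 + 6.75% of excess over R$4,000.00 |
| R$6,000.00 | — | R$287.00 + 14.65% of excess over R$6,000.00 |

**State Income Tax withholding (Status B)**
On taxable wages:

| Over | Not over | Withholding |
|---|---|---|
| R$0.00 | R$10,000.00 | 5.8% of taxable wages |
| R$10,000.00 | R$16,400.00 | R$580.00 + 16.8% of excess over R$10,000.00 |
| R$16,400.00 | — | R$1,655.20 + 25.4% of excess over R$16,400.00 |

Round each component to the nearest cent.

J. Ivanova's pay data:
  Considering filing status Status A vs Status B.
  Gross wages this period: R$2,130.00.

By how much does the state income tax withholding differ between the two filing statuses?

R$42.60

State Income Tax (Status A): taxable = R$2,130.00
  3.8% × R$2,130.00 = R$80.94
State Income Tax (Status B): taxable = R$2,130.00
  5.8% × R$2,130.00 = R$123.54
Difference: |R$80.94 − R$123.54| = R$42.60 (higher under Status B)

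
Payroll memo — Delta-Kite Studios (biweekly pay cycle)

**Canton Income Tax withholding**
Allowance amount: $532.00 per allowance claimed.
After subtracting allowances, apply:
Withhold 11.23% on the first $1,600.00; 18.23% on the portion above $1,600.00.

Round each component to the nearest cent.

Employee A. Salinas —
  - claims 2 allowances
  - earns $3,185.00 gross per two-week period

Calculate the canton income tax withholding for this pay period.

$274.66

Canton Income Tax: taxable = $3,185.00 − 2×$532.00 = $2,121.00
  $179.68 + 18.23% × ($2,121.00 − $1,600.00) = $179.68 + 18.23% × $521.00 = $274.66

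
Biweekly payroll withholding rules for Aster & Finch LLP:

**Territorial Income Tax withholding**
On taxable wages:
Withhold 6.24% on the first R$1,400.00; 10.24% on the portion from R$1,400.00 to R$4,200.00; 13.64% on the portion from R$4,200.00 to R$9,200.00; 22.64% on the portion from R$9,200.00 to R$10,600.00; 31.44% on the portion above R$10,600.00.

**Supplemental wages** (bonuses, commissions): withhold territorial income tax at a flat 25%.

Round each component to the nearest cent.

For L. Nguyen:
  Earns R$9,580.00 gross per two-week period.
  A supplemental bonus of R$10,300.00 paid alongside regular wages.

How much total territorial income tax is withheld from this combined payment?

Territorial Income Tax: taxable = R$9,580.00
  R$1,056.08 + 22.64% × (R$9,580.00 − R$9,200.00) = R$1,056.08 + 22.64% × R$380.00 = R$1,142.11
Supplemental (25% flat on bonus): 25% × R$10,300.00 = R$2,575.00
Total territorial income tax: R$1,142.11 + R$2,575.00 = R$3,717.11

R$3,717.11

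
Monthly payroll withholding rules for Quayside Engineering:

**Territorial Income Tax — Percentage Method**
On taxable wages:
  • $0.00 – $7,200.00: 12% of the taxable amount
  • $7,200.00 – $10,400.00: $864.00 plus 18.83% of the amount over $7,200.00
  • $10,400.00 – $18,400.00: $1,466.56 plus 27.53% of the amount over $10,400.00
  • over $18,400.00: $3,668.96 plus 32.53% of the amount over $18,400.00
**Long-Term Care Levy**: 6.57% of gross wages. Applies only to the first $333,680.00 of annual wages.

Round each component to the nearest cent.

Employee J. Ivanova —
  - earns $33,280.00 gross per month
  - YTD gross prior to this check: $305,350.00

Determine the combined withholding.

Territorial Income Tax: taxable = $33,280.00
  $3,668.96 + 32.53% × ($33,280.00 − $18,400.00) = $3,668.96 + 32.53% × $14,880.00 = $8,509.42
Long-Term Care Levy: cap $333,680.00 − YTD $305,350.00 = $28,330.00 subject; 6.57% × $28,330.00 = $1,861.28
Total: $8,509.42 + $1,861.28 = $10,370.70

$10,370.70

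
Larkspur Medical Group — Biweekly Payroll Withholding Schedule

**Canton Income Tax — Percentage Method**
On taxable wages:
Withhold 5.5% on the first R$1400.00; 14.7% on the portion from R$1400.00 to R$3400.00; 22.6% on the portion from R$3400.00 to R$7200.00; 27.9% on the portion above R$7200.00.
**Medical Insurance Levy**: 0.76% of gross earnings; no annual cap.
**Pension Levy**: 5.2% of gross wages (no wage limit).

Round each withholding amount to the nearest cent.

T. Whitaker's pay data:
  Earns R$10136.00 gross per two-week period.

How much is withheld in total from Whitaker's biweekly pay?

R$2653.04

Canton Income Tax: taxable = R$10136.00
  R$1229.80 + 27.9% × (R$10136.00 − R$7200.00) = R$1229.80 + 27.9% × R$2936.00 = R$2048.94
Medical Insurance Levy: 0.76% × R$10136.00 = R$77.03
Pension Levy: 5.2% × R$10136.00 = R$527.07
Total: R$2048.94 + R$77.03 + R$527.07 = R$2653.04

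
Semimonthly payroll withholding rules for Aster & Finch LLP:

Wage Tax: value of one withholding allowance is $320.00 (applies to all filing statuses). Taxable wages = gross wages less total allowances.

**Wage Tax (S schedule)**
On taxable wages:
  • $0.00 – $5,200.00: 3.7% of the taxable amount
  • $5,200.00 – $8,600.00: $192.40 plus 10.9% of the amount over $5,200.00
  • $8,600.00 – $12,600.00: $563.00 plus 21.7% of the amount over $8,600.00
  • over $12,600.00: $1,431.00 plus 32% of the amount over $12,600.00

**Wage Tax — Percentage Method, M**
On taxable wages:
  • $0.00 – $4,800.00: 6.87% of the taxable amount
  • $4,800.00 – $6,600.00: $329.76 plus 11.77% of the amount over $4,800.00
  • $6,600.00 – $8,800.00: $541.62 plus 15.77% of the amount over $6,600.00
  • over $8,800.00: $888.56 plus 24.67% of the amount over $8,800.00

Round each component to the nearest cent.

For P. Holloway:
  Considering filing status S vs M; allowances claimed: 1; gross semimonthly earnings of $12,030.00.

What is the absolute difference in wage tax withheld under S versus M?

$368.59

Wage Tax (S): taxable = $12,030.00 − 1×$320.00 = $11,710.00
  $563.00 + 21.7% × ($11,710.00 − $8,600.00) = $563.00 + 21.7% × $3,110.00 = $1,237.87
Wage Tax (M): taxable = $12,030.00 − 1×$320.00 = $11,710.00
  $888.56 + 24.67% × ($11,710.00 − $8,800.00) = $888.56 + 24.67% × $2,910.00 = $1,606.46
Difference: |$1,237.87 − $1,606.46| = $368.59 (higher under M)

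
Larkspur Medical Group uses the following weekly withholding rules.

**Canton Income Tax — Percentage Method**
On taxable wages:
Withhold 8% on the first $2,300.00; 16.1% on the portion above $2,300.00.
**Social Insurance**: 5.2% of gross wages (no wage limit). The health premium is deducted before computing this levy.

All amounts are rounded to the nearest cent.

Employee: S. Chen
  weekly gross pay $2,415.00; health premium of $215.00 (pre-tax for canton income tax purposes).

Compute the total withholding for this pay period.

$290.40

Canton Income Tax: taxable = $2,415.00 − $215.00 = $2,200.00
  8% × $2,200.00 = $176.00
Social Insurance: 5.2% × $2,200.00 = $114.40
Total: $176.00 + $114.40 = $290.40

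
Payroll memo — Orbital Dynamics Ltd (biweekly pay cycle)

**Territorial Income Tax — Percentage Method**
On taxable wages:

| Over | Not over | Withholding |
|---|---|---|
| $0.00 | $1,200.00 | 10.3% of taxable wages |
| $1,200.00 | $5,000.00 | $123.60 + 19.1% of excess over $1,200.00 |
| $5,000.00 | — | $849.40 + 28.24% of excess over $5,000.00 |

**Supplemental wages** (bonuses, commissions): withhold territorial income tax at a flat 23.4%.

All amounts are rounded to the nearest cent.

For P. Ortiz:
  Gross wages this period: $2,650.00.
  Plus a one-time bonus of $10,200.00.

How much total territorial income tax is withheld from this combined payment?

Territorial Income Tax: taxable = $2,650.00
  $123.60 + 19.1% × ($2,650.00 − $1,200.00) = $123.60 + 19.1% × $1,450.00 = $400.55
Supplemental (23.4% flat on bonus): 23.4% × $10,200.00 = $2,386.80
Total territorial income tax: $400.55 + $2,386.80 = $2,787.35

$2,787.35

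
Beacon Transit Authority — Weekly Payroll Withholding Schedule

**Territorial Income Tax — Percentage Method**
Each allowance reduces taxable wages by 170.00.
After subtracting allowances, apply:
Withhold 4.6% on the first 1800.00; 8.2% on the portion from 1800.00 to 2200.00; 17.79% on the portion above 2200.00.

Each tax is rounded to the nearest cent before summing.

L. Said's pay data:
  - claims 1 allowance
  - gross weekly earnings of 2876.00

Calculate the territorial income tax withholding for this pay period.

205.62

Territorial Income Tax: taxable = 2876.00 − 1×170.00 = 2706.00
  115.60 + 17.79% × (2706.00 − 2200.00) = 115.60 + 17.79% × 506.00 = 205.62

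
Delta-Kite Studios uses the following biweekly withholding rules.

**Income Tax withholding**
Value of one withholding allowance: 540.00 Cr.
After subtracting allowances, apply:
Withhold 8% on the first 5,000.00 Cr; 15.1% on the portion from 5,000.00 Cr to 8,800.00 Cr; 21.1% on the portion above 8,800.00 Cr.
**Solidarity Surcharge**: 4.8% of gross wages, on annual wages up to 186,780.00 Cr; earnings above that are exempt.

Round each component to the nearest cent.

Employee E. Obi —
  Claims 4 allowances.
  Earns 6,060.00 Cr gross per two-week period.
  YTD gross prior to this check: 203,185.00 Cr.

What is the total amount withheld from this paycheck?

Income Tax: taxable = 6,060.00 Cr − 4×540.00 Cr = 3,900.00 Cr
  8% × 3,900.00 Cr = 312.00 Cr
Solidarity Surcharge: YTD 203,185.00 Cr ≥ cap 186,780.00 Cr → 0.00 Cr
Total: 312.00 Cr + 0.00 Cr = 312.00 Cr

312.00 Cr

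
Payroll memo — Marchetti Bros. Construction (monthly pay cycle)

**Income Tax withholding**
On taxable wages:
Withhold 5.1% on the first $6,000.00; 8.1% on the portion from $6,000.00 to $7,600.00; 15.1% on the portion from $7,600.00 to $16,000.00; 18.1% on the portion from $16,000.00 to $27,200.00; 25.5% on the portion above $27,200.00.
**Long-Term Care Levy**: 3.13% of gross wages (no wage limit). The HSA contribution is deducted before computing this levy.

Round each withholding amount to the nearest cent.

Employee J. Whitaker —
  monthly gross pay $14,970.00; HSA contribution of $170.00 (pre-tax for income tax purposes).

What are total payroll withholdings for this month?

Income Tax: taxable = $14,970.00 − $170.00 = $14,800.00
  $435.60 + 15.1% × ($14,800.00 − $7,600.00) = $435.60 + 15.1% × $7,200.00 = $1,522.80
Long-Term Care Levy: 3.13% × $14,800.00 = $463.24
Total: $1,522.80 + $463.24 = $1,986.04

$1,986.04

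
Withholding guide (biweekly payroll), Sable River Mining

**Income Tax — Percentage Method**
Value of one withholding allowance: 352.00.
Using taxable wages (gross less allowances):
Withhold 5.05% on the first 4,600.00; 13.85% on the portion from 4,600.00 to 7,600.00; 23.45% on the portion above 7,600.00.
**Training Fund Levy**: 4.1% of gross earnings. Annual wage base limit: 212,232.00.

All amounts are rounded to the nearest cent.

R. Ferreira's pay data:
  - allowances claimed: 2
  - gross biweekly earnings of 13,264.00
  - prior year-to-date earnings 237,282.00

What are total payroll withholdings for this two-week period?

Income Tax: taxable = 13,264.00 − 2×352.00 = 12,560.00
  647.80 + 23.45% × (12,560.00 − 7,600.00) = 647.80 + 23.45% × 4,960.00 = 1,810.92
Training Fund Levy: YTD 237,282.00 ≥ cap 212,232.00 → 0.00
Total: 1,810.92 + 0.00 = 1,810.92

1,810.92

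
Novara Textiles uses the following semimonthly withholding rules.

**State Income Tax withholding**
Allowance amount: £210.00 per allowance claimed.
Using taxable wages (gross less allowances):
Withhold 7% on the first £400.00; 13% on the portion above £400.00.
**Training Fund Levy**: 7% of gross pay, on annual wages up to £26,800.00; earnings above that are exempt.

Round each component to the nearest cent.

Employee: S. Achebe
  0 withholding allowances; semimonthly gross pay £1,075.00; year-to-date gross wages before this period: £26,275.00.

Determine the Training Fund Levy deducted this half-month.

£36.75

Training Fund Levy: cap £26,800.00 − YTD £26,275.00 = £525.00 subject; 7% × £525.00 = £36.75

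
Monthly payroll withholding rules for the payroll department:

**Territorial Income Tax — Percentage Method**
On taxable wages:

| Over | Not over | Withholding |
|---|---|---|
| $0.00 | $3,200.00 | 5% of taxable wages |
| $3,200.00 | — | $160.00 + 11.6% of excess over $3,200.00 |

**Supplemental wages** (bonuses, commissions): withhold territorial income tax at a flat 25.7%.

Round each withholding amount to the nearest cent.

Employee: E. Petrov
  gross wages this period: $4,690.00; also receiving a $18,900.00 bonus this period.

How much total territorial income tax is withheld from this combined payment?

Territorial Income Tax: taxable = $4,690.00
  $160.00 + 11.6% × ($4,690.00 − $3,200.00) = $160.00 + 11.6% × $1,490.00 = $332.84
Supplemental (25.7% flat on bonus): 25.7% × $18,900.00 = $4,857.30
Total territorial income tax: $332.84 + $4,857.30 = $5,190.14

$5,190.14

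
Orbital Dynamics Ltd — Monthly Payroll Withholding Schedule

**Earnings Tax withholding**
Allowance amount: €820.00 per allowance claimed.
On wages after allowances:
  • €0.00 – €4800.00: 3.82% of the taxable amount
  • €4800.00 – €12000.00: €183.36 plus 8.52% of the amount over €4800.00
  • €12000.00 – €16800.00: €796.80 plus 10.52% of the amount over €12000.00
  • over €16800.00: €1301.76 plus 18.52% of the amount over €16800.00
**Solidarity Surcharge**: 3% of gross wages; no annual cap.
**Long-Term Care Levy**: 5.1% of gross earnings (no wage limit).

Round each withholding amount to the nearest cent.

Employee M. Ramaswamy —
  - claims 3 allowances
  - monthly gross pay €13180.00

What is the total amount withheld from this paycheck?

€1755.32

Earnings Tax: taxable = €13180.00 − 3×€820.00 = €10720.00
  €183.36 + 8.52% × (€10720.00 − €4800.00) = €183.36 + 8.52% × €5920.00 = €687.74
Solidarity Surcharge: 3% × €13180.00 = €395.40
Long-Term Care Levy: 5.1% × €13180.00 = €672.18
Total: €687.74 + €395.40 + €672.18 = €1755.32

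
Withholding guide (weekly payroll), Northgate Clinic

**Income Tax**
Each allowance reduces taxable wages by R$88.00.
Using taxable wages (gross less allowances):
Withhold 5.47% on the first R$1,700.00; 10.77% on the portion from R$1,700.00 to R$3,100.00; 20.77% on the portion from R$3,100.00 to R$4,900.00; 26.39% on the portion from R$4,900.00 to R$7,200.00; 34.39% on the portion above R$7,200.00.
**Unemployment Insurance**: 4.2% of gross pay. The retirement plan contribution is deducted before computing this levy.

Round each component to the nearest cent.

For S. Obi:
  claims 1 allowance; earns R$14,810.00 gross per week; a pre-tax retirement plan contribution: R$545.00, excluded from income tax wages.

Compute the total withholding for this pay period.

Income Tax: taxable = R$14,810.00 − R$545.00 − 1×R$88.00 = R$14,177.00
  R$1,224.60 + 34.39% × (R$14,177.00 − R$7,200.00) = R$1,224.60 + 34.39% × R$6,977.00 = R$3,623.99
Unemployment Insurance: 4.2% × R$14,265.00 = R$599.13
Total: R$3,623.99 + R$599.13 = R$4,223.12

R$4,223.12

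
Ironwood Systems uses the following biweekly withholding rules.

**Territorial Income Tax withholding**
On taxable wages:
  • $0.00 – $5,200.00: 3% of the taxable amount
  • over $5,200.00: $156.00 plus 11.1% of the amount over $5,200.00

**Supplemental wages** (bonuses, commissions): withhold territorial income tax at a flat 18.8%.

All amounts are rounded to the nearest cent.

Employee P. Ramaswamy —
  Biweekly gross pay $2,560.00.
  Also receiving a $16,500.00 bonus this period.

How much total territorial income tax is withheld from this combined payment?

$3,178.80

Territorial Income Tax: taxable = $2,560.00
  3% × $2,560.00 = $76.80
Supplemental (18.8% flat on bonus): 18.8% × $16,500.00 = $3,102.00
Total territorial income tax: $76.80 + $3,102.00 = $3,178.80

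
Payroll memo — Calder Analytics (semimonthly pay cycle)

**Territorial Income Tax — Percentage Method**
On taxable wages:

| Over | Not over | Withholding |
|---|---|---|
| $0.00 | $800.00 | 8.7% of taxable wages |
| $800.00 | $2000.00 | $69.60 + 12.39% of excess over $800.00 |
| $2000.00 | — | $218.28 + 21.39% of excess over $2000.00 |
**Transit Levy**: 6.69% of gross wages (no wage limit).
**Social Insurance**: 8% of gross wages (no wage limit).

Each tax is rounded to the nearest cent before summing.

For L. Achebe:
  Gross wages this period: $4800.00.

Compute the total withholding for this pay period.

$1522.32

Territorial Income Tax: taxable = $4800.00
  $218.28 + 21.39% × ($4800.00 − $2000.00) = $218.28 + 21.39% × $2800.00 = $817.20
Transit Levy: 6.69% × $4800.00 = $321.12
Social Insurance: 8% × $4800.00 = $384.00
Total: $817.20 + $321.12 + $384.00 = $1522.32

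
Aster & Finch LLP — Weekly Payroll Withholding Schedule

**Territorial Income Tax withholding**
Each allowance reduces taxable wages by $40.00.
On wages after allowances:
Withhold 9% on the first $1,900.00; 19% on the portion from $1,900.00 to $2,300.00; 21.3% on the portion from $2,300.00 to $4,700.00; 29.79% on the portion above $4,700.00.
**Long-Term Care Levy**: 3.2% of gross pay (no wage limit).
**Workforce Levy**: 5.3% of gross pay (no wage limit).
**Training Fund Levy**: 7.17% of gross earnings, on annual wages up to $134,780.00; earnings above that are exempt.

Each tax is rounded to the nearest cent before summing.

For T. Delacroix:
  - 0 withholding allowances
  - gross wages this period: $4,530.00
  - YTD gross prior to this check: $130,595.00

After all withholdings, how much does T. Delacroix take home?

Territorial Income Tax: taxable = $4,530.00
  $247.00 + 21.3% × ($4,530.00 − $2,300.00) = $247.00 + 21.3% × $2,230.00 = $721.99
Long-Term Care Levy: 3.2% × $4,530.00 = $144.96
Workforce Levy: 5.3% × $4,530.00 = $240.09
Training Fund Levy: cap $134,780.00 − YTD $130,595.00 = $4,185.00 subject; 7.17% × $4,185.00 = $300.06
Total withheld: $721.99 + $144.96 + $240.09 + $300.06 = $1,407.10
Net pay: $4,530.00 − $1,407.10 = $3,122.90

$3,122.90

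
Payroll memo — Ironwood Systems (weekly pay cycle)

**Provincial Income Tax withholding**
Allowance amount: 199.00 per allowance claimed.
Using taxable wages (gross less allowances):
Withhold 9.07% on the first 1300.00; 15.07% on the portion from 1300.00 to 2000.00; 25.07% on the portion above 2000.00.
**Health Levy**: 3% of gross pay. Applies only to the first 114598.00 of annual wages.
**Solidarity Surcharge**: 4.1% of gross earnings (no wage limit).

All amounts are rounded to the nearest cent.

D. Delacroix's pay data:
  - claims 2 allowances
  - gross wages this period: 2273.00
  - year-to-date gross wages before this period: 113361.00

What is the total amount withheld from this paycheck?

Provincial Income Tax: taxable = 2273.00 − 2×199.00 = 1875.00
  117.91 + 15.07% × (1875.00 − 1300.00) = 117.91 + 15.07% × 575.00 = 204.56
Health Levy: cap 114598.00 − YTD 113361.00 = 1237.00 subject; 3% × 1237.00 = 37.11
Solidarity Surcharge: 4.1% × 2273.00 = 93.19
Total: 204.56 + 37.11 + 93.19 = 334.86

334.86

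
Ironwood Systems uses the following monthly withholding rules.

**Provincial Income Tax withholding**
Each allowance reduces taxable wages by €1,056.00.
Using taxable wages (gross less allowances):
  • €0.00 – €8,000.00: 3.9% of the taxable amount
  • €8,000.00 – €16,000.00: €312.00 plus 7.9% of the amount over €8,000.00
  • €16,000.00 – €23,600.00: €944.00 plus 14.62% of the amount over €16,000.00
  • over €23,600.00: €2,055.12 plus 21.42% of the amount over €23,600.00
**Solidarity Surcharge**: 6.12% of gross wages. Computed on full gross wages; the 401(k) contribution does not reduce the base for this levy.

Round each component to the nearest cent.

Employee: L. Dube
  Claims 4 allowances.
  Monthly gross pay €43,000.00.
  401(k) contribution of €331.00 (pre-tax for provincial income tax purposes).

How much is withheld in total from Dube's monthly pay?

Provincial Income Tax: taxable = €43,000.00 − €331.00 − 4×€1,056.00 = €38,445.00
  €2,055.12 + 21.42% × (€38,445.00 − €23,600.00) = €2,055.12 + 21.42% × €14,845.00 = €5,234.92
Solidarity Surcharge: 6.12% × €43,000.00 = €2,631.60
Total: €5,234.92 + €2,631.60 = €7,866.52

€7,866.52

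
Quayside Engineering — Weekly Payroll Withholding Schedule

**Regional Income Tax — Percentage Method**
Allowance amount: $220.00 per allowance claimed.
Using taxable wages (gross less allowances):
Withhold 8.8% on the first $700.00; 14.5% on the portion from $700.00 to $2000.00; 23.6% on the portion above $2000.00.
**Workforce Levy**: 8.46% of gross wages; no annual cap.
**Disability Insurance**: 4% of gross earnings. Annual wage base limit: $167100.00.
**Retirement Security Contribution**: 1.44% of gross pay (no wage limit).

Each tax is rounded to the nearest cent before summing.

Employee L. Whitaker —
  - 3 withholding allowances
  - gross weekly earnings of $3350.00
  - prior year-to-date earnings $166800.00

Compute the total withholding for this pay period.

$756.59

Regional Income Tax: taxable = $3350.00 − 3×$220.00 = $2690.00
  $250.10 + 23.6% × ($2690.00 − $2000.00) = $250.10 + 23.6% × $690.00 = $412.94
Workforce Levy: 8.46% × $3350.00 = $283.41
Disability Insurance: cap $167100.00 − YTD $166800.00 = $300.00 subject; 4% × $300.00 = $12.00
Retirement Security Contribution: 1.44% × $3350.00 = $48.24
Total: $412.94 + $283.41 + $12.00 + $48.24 = $756.59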